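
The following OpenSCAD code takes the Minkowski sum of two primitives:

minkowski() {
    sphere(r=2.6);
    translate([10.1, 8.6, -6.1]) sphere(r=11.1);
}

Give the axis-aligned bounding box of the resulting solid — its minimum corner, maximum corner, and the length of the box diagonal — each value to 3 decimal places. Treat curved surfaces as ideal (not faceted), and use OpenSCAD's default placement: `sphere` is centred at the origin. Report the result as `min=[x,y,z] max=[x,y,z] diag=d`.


min=[-3.600,-5.100,-19.800] max=[23.800,22.300,7.600] diag=47.458

A = translate([10.1, 8.6, -6.1]) sphere(r=11.1) → bbox [-1,-2.5,-17.2] .. [21.2,19.7,5]
B = sphere(r=2.6) → bbox [-2.6,-2.6,-2.6] .. [2.6,2.6,2.6]
lo = A.lo+B.lo = [-1-2.6, -2.5-2.6, -17.2-2.6] = [-3.600,-5.100,-19.800]
hi = A.hi+B.hi = [21.2+2.6, 19.7+2.6, 5+2.6] = [23.800,22.300,7.600]
diag = √(27.4²+27.4²+27.4²) = √2252.28 = 47.458


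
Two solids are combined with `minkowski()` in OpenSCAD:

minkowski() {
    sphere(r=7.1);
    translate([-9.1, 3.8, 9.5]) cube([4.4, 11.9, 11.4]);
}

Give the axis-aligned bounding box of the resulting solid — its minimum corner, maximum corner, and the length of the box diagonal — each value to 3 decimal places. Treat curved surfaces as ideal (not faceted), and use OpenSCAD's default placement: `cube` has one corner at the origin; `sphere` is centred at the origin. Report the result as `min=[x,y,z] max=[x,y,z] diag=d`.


A = translate([-9.1, 3.8, 9.5]) cube([4.4, 11.9, 11.4]) → bbox [-9.1,3.8,9.5] .. [-4.7,15.7,20.9]
B = sphere(r=7.1) → bbox [-7.1,-7.1,-7.1] .. [7.1,7.1,7.1]
lo = A.lo+B.lo = [-9.1-7.1, 3.8-7.1, 9.5-7.1] = [-16.200,-3.300,2.400]
hi = A.hi+B.hi = [-4.7+7.1, 15.7+7.1, 20.9+7.1] = [2.400,22.800,28.000]
diag = √(18.6²+26.1²+25.6²) = √1682.53 = 41.019

min=[-16.200,-3.300,2.400] max=[2.400,22.800,28.000] diag=41.019


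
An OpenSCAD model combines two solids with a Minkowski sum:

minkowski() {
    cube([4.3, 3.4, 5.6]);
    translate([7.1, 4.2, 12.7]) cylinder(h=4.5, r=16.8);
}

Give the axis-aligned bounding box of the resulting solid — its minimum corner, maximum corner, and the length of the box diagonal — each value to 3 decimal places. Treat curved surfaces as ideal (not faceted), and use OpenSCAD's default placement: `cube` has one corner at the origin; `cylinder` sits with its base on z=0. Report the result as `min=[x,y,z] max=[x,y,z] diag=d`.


min=[-9.700,-12.600,12.700] max=[28.200,24.400,22.800] diag=53.920

A = translate([7.1, 4.2, 12.7]) cylinder(h=4.5, r=16.8) → bbox [-9.7,-12.6,12.7] .. [23.9,21,17.2]
B = cube([4.3, 3.4, 5.6]) → bbox [0,0,0] .. [4.3,3.4,5.6]
lo = A.lo+B.lo = [-9.7+0, -12.6+0, 12.7+0] = [-9.700,-12.600,12.700]
hi = A.hi+B.hi = [23.9+4.3, 21+3.4, 17.2+5.6] = [28.200,24.400,22.800]
diag = √(37.9²+37²+10.1²) = √2907.42 = 53.920


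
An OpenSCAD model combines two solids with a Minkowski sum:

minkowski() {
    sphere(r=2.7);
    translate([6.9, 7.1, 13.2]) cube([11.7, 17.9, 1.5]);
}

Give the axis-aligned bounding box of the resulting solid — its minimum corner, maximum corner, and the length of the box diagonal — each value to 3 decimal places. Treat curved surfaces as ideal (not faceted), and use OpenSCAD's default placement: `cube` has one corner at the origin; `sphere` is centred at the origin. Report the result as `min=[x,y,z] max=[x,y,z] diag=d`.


min=[4.200,4.400,10.500] max=[21.300,27.700,17.400] diag=29.714

A = translate([6.9, 7.1, 13.2]) cube([11.7, 17.9, 1.5]) → bbox [6.9,7.1,13.2] .. [18.6,25,14.7]
B = sphere(r=2.7) → bbox [-2.7,-2.7,-2.7] .. [2.7,2.7,2.7]
lo = A.lo+B.lo = [6.9-2.7, 7.1-2.7, 13.2-2.7] = [4.200,4.400,10.500]
hi = A.hi+B.hi = [18.6+2.7, 25+2.7, 14.7+2.7] = [21.300,27.700,17.400]
diag = √(17.1²+23.3²+6.9²) = √882.91 = 29.714


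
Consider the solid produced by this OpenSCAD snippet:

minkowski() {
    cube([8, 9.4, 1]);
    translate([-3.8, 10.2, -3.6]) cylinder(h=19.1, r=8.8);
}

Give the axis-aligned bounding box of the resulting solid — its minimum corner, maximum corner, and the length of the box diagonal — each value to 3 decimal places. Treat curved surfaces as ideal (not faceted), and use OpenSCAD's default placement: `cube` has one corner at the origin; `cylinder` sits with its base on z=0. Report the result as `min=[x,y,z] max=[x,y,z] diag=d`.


A = translate([-3.8, 10.2, -3.6]) cylinder(h=19.1, r=8.8) → bbox [-12.6,1.4,-3.6] .. [5,19,15.5]
B = cube([8, 9.4, 1]) → bbox [0,0,0] .. [8,9.4,1]
lo = A.lo+B.lo = [-12.6+0, 1.4+0, -3.6+0] = [-12.600,1.400,-3.600]
hi = A.hi+B.hi = [5+8, 19+9.4, 15.5+1] = [13.000,28.400,16.500]
diag = √(25.6²+27²+20.1²) = √1788.37 = 42.289

min=[-12.600,1.400,-3.600] max=[13.000,28.400,16.500] diag=42.289


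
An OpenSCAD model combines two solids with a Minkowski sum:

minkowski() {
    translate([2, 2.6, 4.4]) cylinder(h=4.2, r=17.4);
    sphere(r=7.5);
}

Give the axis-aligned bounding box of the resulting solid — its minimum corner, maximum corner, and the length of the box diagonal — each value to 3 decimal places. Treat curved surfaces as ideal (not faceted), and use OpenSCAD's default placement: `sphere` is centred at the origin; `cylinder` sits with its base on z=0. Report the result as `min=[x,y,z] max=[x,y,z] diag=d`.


A = translate([2, 2.6, 4.4]) cylinder(h=4.2, r=17.4) → bbox [-15.4,-14.8,4.4] .. [19.4,20,8.6]
B = sphere(r=7.5) → bbox [-7.5,-7.5,-7.5] .. [7.5,7.5,7.5]
lo = A.lo+B.lo = [-15.4-7.5, -14.8-7.5, 4.4-7.5] = [-22.900,-22.300,-3.100]
hi = A.hi+B.hi = [19.4+7.5, 20+7.5, 8.6+7.5] = [26.900,27.500,16.100]
diag = √(49.8²+49.8²+19.2²) = √5328.72 = 72.998

min=[-22.900,-22.300,-3.100] max=[26.900,27.500,16.100] diag=72.998


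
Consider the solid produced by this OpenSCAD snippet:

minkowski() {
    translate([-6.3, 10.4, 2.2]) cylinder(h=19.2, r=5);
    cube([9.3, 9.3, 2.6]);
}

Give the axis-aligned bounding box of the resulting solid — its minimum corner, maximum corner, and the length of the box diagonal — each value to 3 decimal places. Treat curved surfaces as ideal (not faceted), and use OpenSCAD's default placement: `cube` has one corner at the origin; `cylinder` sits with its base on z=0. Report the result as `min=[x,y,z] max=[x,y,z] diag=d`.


min=[-11.300,5.400,2.200] max=[8.000,24.700,24.000] diag=34.932

A = translate([-6.3, 10.4, 2.2]) cylinder(h=19.2, r=5) → bbox [-11.3,5.4,2.2] .. [-1.3,15.4,21.4]
B = cube([9.3, 9.3, 2.6]) → bbox [0,0,0] .. [9.3,9.3,2.6]
lo = A.lo+B.lo = [-11.3+0, 5.4+0, 2.2+0] = [-11.300,5.400,2.200]
hi = A.hi+B.hi = [-1.3+9.3, 15.4+9.3, 21.4+2.6] = [8.000,24.700,24.000]
diag = √(19.3²+19.3²+21.8²) = √1220.22 = 34.932


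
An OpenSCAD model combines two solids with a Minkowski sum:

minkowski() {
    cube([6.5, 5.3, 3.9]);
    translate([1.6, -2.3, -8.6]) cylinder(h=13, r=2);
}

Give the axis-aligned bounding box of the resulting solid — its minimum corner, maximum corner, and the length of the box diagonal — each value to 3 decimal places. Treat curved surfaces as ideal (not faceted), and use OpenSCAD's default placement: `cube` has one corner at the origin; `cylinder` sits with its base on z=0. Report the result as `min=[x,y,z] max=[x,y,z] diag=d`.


A = translate([1.6, -2.3, -8.6]) cylinder(h=13, r=2) → bbox [-0.4,-4.3,-8.6] .. [3.6,-0.3,4.4]
B = cube([6.5, 5.3, 3.9]) → bbox [0,0,0] .. [6.5,5.3,3.9]
lo = A.lo+B.lo = [-0.4+0, -4.3+0, -8.6+0] = [-0.400,-4.300,-8.600]
hi = A.hi+B.hi = [3.6+6.5, -0.3+5.3, 4.4+3.9] = [10.100,5.000,8.300]
diag = √(10.5²+9.3²+16.9²) = √482.35 = 21.962

min=[-0.400,-4.300,-8.600] max=[10.100,5.000,8.300] diag=21.962


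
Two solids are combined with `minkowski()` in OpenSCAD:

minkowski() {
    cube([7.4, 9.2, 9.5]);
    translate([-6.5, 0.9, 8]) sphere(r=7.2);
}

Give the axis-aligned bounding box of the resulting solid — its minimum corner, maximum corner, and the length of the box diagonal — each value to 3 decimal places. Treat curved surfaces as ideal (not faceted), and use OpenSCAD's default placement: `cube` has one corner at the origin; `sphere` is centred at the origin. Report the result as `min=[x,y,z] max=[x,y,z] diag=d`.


A = translate([-6.5, 0.9, 8]) sphere(r=7.2) → bbox [-13.7,-6.3,0.8] .. [0.7,8.1,15.2]
B = cube([7.4, 9.2, 9.5]) → bbox [0,0,0] .. [7.4,9.2,9.5]
lo = A.lo+B.lo = [-13.7+0, -6.3+0, 0.8+0] = [-13.700,-6.300,0.800]
hi = A.hi+B.hi = [0.7+7.4, 8.1+9.2, 15.2+9.5] = [8.100,17.300,24.700]
diag = √(21.8²+23.6²+23.9²) = √1603.41 = 40.043

min=[-13.700,-6.300,0.800] max=[8.100,17.300,24.700] diag=40.043


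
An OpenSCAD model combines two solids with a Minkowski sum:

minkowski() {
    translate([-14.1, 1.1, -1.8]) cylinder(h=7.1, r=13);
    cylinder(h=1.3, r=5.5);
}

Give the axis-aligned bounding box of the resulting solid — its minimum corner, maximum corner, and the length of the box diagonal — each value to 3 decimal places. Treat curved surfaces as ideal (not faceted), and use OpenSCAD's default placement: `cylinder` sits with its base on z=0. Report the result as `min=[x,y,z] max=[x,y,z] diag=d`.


A = translate([-14.1, 1.1, -1.8]) cylinder(h=7.1, r=13) → bbox [-27.1,-11.9,-1.8] .. [-1.1,14.1,5.3]
B = cylinder(h=1.3, r=5.5) → bbox [-5.5,-5.5,0] .. [5.5,5.5,1.3]
lo = A.lo+B.lo = [-27.1-5.5, -11.9-5.5, -1.8+0] = [-32.600,-17.400,-1.800]
hi = A.hi+B.hi = [-1.1+5.5, 14.1+5.5, 5.3+1.3] = [4.400,19.600,6.600]
diag = √(37²+37²+8.4²) = √2808.56 = 52.996

min=[-32.600,-17.400,-1.800] max=[4.400,19.600,6.600] diag=52.996


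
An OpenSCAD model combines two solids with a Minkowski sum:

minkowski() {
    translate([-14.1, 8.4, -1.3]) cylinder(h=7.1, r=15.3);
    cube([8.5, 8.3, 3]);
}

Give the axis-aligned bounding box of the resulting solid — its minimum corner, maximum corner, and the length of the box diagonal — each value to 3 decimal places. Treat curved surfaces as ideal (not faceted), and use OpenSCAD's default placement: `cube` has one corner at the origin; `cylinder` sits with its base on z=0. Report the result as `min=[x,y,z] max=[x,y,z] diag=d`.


min=[-29.400,-6.900,-1.300] max=[9.700,32.000,8.800] diag=56.072

A = translate([-14.1, 8.4, -1.3]) cylinder(h=7.1, r=15.3) → bbox [-29.4,-6.9,-1.3] .. [1.2,23.7,5.8]
B = cube([8.5, 8.3, 3]) → bbox [0,0,0] .. [8.5,8.3,3]
lo = A.lo+B.lo = [-29.4+0, -6.9+0, -1.3+0] = [-29.400,-6.900,-1.300]
hi = A.hi+B.hi = [1.2+8.5, 23.7+8.3, 5.8+3] = [9.700,32.000,8.800]
diag = √(39.1²+38.9²+10.1²) = √3144.03 = 56.072


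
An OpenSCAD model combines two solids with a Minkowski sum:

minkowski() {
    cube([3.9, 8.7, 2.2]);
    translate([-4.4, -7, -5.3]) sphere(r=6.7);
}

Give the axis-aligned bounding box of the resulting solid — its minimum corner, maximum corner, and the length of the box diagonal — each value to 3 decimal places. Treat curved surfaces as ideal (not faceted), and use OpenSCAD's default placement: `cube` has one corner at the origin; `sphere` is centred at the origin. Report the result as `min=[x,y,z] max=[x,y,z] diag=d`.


min=[-11.100,-13.700,-12.000] max=[6.200,8.400,3.600] diag=32.110

A = translate([-4.4, -7, -5.3]) sphere(r=6.7) → bbox [-11.1,-13.7,-12] .. [2.3,-0.3,1.4]
B = cube([3.9, 8.7, 2.2]) → bbox [0,0,0] .. [3.9,8.7,2.2]
lo = A.lo+B.lo = [-11.1+0, -13.7+0, -12+0] = [-11.100,-13.700,-12.000]
hi = A.hi+B.hi = [2.3+3.9, -0.3+8.7, 1.4+2.2] = [6.200,8.400,3.600]
diag = √(17.3²+22.1²+15.6²) = √1031.06 = 32.110


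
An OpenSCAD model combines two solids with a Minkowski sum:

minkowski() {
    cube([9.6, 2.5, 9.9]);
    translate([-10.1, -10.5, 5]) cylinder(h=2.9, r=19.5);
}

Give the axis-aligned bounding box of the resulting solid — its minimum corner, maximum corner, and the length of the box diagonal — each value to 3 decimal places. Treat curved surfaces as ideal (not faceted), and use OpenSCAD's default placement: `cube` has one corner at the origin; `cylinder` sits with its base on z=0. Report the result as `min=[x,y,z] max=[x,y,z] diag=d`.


min=[-29.600,-30.000,5.000] max=[19.000,11.500,17.800] diag=65.177

A = translate([-10.1, -10.5, 5]) cylinder(h=2.9, r=19.5) → bbox [-29.6,-30,5] .. [9.4,9,7.9]
B = cube([9.6, 2.5, 9.9]) → bbox [0,0,0] .. [9.6,2.5,9.9]
lo = A.lo+B.lo = [-29.6+0, -30+0, 5+0] = [-29.600,-30.000,5.000]
hi = A.hi+B.hi = [9.4+9.6, 9+2.5, 7.9+9.9] = [19.000,11.500,17.800]
diag = √(48.6²+41.5²+12.8²) = √4248.05 = 65.177


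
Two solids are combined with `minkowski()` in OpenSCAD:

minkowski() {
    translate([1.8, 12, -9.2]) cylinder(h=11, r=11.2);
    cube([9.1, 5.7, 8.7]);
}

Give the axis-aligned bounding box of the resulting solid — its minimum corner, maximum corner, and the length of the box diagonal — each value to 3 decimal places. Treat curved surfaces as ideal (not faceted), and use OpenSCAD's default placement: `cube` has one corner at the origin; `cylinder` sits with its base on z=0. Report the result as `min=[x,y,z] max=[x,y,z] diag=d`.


A = translate([1.8, 12, -9.2]) cylinder(h=11, r=11.2) → bbox [-9.4,0.8,-9.2] .. [13,23.2,1.8]
B = cube([9.1, 5.7, 8.7]) → bbox [0,0,0] .. [9.1,5.7,8.7]
lo = A.lo+B.lo = [-9.4+0, 0.8+0, -9.2+0] = [-9.400,0.800,-9.200]
hi = A.hi+B.hi = [13+9.1, 23.2+5.7, 1.8+8.7] = [22.100,28.900,10.500]
diag = √(31.5²+28.1²+19.7²) = √2169.95 = 46.583

min=[-9.400,0.800,-9.200] max=[22.100,28.900,10.500] diag=46.583


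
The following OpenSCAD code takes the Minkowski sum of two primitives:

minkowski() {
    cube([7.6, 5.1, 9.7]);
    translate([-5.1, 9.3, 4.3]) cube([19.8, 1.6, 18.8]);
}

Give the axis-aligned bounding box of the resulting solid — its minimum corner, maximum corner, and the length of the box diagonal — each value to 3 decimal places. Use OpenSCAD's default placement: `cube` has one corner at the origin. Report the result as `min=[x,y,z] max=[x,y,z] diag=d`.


min=[-5.100,9.300,4.300] max=[22.300,16.000,32.800] diag=40.099

A = translate([-5.1, 9.3, 4.3]) cube([19.8, 1.6, 18.8]) → bbox [-5.1,9.3,4.3] .. [14.7,10.9,23.1]
B = cube([7.6, 5.1, 9.7]) → bbox [0,0,0] .. [7.6,5.1,9.7]
lo = A.lo+B.lo = [-5.1+0, 9.3+0, 4.3+0] = [-5.100,9.300,4.300]
hi = A.hi+B.hi = [14.7+7.6, 10.9+5.1, 23.1+9.7] = [22.300,16.000,32.800]
diag = √(27.4²+6.7²+28.5²) = √1607.9 = 40.099


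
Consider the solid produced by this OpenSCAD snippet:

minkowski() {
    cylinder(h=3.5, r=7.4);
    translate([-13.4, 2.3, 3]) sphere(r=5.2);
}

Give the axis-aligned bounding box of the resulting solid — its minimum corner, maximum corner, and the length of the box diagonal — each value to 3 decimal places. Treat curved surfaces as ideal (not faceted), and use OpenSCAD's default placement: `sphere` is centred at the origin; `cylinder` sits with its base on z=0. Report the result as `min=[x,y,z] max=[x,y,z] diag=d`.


A = translate([-13.4, 2.3, 3]) sphere(r=5.2) → bbox [-18.6,-2.9,-2.2] .. [-8.2,7.5,8.2]
B = cylinder(h=3.5, r=7.4) → bbox [-7.4,-7.4,0] .. [7.4,7.4,3.5]
lo = A.lo+B.lo = [-18.6-7.4, -2.9-7.4, -2.2+0] = [-26.000,-10.300,-2.200]
hi = A.hi+B.hi = [-8.2+7.4, 7.5+7.4, 8.2+3.5] = [-0.800,14.900,11.700]
diag = √(25.2²+25.2²+13.9²) = √1463.29 = 38.253

min=[-26.000,-10.300,-2.200] max=[-0.800,14.900,11.700] diag=38.253


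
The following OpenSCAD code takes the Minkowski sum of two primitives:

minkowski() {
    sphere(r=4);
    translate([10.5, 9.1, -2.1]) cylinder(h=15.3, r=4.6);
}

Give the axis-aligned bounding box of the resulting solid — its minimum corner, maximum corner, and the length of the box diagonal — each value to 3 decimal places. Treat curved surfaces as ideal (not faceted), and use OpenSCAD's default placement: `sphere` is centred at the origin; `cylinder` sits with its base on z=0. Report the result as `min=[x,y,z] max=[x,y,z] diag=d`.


min=[1.900,0.500,-6.100] max=[19.100,17.700,17.200] diag=33.683

A = translate([10.5, 9.1, -2.1]) cylinder(h=15.3, r=4.6) → bbox [5.9,4.5,-2.1] .. [15.1,13.7,13.2]
B = sphere(r=4) → bbox [-4,-4,-4] .. [4,4,4]
lo = A.lo+B.lo = [5.9-4, 4.5-4, -2.1-4] = [1.900,0.500,-6.100]
hi = A.hi+B.hi = [15.1+4, 13.7+4, 13.2+4] = [19.100,17.700,17.200]
diag = √(17.2²+17.2²+23.3²) = √1134.57 = 33.683


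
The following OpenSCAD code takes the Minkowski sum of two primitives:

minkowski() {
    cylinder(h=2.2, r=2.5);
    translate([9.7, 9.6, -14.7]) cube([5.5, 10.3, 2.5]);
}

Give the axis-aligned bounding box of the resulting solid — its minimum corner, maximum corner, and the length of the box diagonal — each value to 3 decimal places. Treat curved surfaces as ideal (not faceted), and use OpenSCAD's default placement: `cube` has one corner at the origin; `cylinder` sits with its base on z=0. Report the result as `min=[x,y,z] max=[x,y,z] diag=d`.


A = translate([9.7, 9.6, -14.7]) cube([5.5, 10.3, 2.5]) → bbox [9.7,9.6,-14.7] .. [15.2,19.9,-12.2]
B = cylinder(h=2.2, r=2.5) → bbox [-2.5,-2.5,0] .. [2.5,2.5,2.2]
lo = A.lo+B.lo = [9.7-2.5, 9.6-2.5, -14.7+0] = [7.200,7.100,-14.700]
hi = A.hi+B.hi = [15.2+2.5, 19.9+2.5, -12.2+2.2] = [17.700,22.400,-10.000]
diag = √(10.5²+15.3²+4.7²) = √366.43 = 19.142

min=[7.200,7.100,-14.700] max=[17.700,22.400,-10.000] diag=19.142


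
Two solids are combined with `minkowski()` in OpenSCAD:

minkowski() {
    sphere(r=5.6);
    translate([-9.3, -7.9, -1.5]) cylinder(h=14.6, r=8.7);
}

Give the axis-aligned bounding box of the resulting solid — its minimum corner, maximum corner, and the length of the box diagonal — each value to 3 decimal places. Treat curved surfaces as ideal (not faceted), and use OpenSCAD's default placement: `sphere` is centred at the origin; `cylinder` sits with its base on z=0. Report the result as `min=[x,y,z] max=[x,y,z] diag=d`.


A = translate([-9.3, -7.9, -1.5]) cylinder(h=14.6, r=8.7) → bbox [-18,-16.6,-1.5] .. [-0.6,0.8,13.1]
B = sphere(r=5.6) → bbox [-5.6,-5.6,-5.6] .. [5.6,5.6,5.6]
lo = A.lo+B.lo = [-18-5.6, -16.6-5.6, -1.5-5.6] = [-23.600,-22.200,-7.100]
hi = A.hi+B.hi = [-0.6+5.6, 0.8+5.6, 13.1+5.6] = [5.000,6.400,18.700]
diag = √(28.6²+28.6²+25.8²) = √2301.56 = 47.975

min=[-23.600,-22.200,-7.100] max=[5.000,6.400,18.700] diag=47.975


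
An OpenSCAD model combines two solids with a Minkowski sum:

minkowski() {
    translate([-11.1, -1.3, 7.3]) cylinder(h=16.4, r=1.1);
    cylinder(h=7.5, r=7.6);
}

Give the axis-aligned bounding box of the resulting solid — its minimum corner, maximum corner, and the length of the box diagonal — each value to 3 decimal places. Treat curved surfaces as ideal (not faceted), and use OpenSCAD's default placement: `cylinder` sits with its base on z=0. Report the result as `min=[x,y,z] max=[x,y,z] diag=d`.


min=[-19.800,-10.000,7.300] max=[-2.400,7.400,31.200] diag=34.303

A = translate([-11.1, -1.3, 7.3]) cylinder(h=16.4, r=1.1) → bbox [-12.2,-2.4,7.3] .. [-10,-0.2,23.7]
B = cylinder(h=7.5, r=7.6) → bbox [-7.6,-7.6,0] .. [7.6,7.6,7.5]
lo = A.lo+B.lo = [-12.2-7.6, -2.4-7.6, 7.3+0] = [-19.800,-10.000,7.300]
hi = A.hi+B.hi = [-10+7.6, -0.2+7.6, 23.7+7.5] = [-2.400,7.400,31.200]
diag = √(17.4²+17.4²+23.9²) = √1176.73 = 34.303


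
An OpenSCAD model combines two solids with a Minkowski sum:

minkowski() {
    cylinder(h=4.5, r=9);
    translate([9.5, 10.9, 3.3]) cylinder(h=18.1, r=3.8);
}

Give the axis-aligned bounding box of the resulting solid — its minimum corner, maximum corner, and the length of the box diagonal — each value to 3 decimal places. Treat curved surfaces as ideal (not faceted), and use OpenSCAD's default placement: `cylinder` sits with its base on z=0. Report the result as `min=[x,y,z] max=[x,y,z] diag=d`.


min=[-3.300,-1.900,3.300] max=[22.300,23.700,25.900] diag=42.679

A = translate([9.5, 10.9, 3.3]) cylinder(h=18.1, r=3.8) → bbox [5.7,7.1,3.3] .. [13.3,14.7,21.4]
B = cylinder(h=4.5, r=9) → bbox [-9,-9,0] .. [9,9,4.5]
lo = A.lo+B.lo = [5.7-9, 7.1-9, 3.3+0] = [-3.300,-1.900,3.300]
hi = A.hi+B.hi = [13.3+9, 14.7+9, 21.4+4.5] = [22.300,23.700,25.900]
diag = √(25.6²+25.6²+22.6²) = √1821.48 = 42.679


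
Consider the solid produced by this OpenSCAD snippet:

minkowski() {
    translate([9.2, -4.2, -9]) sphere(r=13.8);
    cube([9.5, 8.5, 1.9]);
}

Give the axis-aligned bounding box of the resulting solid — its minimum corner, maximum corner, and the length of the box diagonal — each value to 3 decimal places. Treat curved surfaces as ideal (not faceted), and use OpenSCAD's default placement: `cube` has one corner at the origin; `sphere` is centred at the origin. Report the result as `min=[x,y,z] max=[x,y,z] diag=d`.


A = translate([9.2, -4.2, -9]) sphere(r=13.8) → bbox [-4.6,-18,-22.8] .. [23,9.6,4.8]
B = cube([9.5, 8.5, 1.9]) → bbox [0,0,0] .. [9.5,8.5,1.9]
lo = A.lo+B.lo = [-4.6+0, -18+0, -22.8+0] = [-4.600,-18.000,-22.800]
hi = A.hi+B.hi = [23+9.5, 9.6+8.5, 4.8+1.9] = [32.500,18.100,6.700]
diag = √(37.1²+36.1²+29.5²) = √3549.87 = 59.581

min=[-4.600,-18.000,-22.800] max=[32.500,18.100,6.700] diag=59.581


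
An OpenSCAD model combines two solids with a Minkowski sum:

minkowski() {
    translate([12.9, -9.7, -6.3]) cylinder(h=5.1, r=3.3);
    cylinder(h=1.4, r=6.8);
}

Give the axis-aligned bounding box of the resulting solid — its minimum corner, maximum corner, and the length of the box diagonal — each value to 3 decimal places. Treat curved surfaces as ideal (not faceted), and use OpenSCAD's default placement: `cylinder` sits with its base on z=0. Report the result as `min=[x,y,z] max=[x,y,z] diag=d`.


A = translate([12.9, -9.7, -6.3]) cylinder(h=5.1, r=3.3) → bbox [9.6,-13,-6.3] .. [16.2,-6.4,-1.2]
B = cylinder(h=1.4, r=6.8) → bbox [-6.8,-6.8,0] .. [6.8,6.8,1.4]
lo = A.lo+B.lo = [9.6-6.8, -13-6.8, -6.3+0] = [2.800,-19.800,-6.300]
hi = A.hi+B.hi = [16.2+6.8, -6.4+6.8, -1.2+1.4] = [23.000,0.400,0.200]
diag = √(20.2²+20.2²+6.5²) = √858.33 = 29.297

min=[2.800,-19.800,-6.300] max=[23.000,0.400,0.200] diag=29.297


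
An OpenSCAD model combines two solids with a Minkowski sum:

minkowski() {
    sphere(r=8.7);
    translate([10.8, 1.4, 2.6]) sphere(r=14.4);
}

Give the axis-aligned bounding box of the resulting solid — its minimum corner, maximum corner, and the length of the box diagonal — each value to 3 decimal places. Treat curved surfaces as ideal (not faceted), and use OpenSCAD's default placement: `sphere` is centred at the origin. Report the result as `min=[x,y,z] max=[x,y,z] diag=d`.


min=[-12.300,-21.700,-20.500] max=[33.900,24.500,25.700] diag=80.021

A = translate([10.8, 1.4, 2.6]) sphere(r=14.4) → bbox [-3.6,-13,-11.8] .. [25.2,15.8,17]
B = sphere(r=8.7) → bbox [-8.7,-8.7,-8.7] .. [8.7,8.7,8.7]
lo = A.lo+B.lo = [-3.6-8.7, -13-8.7, -11.8-8.7] = [-12.300,-21.700,-20.500]
hi = A.hi+B.hi = [25.2+8.7, 15.8+8.7, 17+8.7] = [33.900,24.500,25.700]
diag = √(46.2²+46.2²+46.2²) = √6403.32 = 80.021


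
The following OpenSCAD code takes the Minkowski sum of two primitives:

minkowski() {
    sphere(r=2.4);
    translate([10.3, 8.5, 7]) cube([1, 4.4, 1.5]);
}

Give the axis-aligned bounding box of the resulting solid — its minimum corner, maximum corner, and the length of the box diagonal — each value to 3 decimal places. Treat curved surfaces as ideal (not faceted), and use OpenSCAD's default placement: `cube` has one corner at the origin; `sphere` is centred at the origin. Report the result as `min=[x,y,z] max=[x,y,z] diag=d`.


min=[7.900,6.100,4.600] max=[13.700,15.300,10.900] diag=12.569

A = translate([10.3, 8.5, 7]) cube([1, 4.4, 1.5]) → bbox [10.3,8.5,7] .. [11.3,12.9,8.5]
B = sphere(r=2.4) → bbox [-2.4,-2.4,-2.4] .. [2.4,2.4,2.4]
lo = A.lo+B.lo = [10.3-2.4, 8.5-2.4, 7-2.4] = [7.900,6.100,4.600]
hi = A.hi+B.hi = [11.3+2.4, 12.9+2.4, 8.5+2.4] = [13.700,15.300,10.900]
diag = √(5.8²+9.2²+6.3²) = √157.97 = 12.569


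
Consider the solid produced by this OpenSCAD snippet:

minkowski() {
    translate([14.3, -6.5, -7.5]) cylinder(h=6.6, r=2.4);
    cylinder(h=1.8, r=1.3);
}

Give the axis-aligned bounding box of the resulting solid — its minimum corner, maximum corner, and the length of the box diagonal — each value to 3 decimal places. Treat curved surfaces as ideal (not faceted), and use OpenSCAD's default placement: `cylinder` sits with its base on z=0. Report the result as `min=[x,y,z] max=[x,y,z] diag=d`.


min=[10.600,-10.200,-7.500] max=[18.000,-2.800,0.900] diag=13.419

A = translate([14.3, -6.5, -7.5]) cylinder(h=6.6, r=2.4) → bbox [11.9,-8.9,-7.5] .. [16.7,-4.1,-0.9]
B = cylinder(h=1.8, r=1.3) → bbox [-1.3,-1.3,0] .. [1.3,1.3,1.8]
lo = A.lo+B.lo = [11.9-1.3, -8.9-1.3, -7.5+0] = [10.600,-10.200,-7.500]
hi = A.hi+B.hi = [16.7+1.3, -4.1+1.3, -0.9+1.8] = [18.000,-2.800,0.900]
diag = √(7.4²+7.4²+8.4²) = √180.08 = 13.419


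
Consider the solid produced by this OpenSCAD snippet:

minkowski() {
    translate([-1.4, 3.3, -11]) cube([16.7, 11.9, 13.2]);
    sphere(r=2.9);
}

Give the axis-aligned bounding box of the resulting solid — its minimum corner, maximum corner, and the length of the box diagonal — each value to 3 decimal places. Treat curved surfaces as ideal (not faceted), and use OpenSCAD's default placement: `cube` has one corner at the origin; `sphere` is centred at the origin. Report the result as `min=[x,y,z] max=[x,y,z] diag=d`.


min=[-4.300,0.400,-13.900] max=[18.200,18.100,5.100] diag=34.359

A = translate([-1.4, 3.3, -11]) cube([16.7, 11.9, 13.2]) → bbox [-1.4,3.3,-11] .. [15.3,15.2,2.2]
B = sphere(r=2.9) → bbox [-2.9,-2.9,-2.9] .. [2.9,2.9,2.9]
lo = A.lo+B.lo = [-1.4-2.9, 3.3-2.9, -11-2.9] = [-4.300,0.400,-13.900]
hi = A.hi+B.hi = [15.3+2.9, 15.2+2.9, 2.2+2.9] = [18.200,18.100,5.100]
diag = √(22.5²+17.7²+19²) = √1180.54 = 34.359


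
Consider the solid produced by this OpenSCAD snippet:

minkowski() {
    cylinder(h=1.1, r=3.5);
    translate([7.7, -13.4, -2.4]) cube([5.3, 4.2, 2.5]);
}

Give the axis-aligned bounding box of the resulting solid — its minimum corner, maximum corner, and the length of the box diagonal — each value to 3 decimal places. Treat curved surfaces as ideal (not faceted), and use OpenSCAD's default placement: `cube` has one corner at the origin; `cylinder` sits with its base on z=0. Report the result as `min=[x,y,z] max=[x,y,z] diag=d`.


A = translate([7.7, -13.4, -2.4]) cube([5.3, 4.2, 2.5]) → bbox [7.7,-13.4,-2.4] .. [13,-9.2,0.1]
B = cylinder(h=1.1, r=3.5) → bbox [-3.5,-3.5,0] .. [3.5,3.5,1.1]
lo = A.lo+B.lo = [7.7-3.5, -13.4-3.5, -2.4+0] = [4.200,-16.900,-2.400]
hi = A.hi+B.hi = [13+3.5, -9.2+3.5, 0.1+1.1] = [16.500,-5.700,1.200]
diag = √(12.3²+11.2²+3.6²) = √289.69 = 17.020

min=[4.200,-16.900,-2.400] max=[16.500,-5.700,1.200] diag=17.020


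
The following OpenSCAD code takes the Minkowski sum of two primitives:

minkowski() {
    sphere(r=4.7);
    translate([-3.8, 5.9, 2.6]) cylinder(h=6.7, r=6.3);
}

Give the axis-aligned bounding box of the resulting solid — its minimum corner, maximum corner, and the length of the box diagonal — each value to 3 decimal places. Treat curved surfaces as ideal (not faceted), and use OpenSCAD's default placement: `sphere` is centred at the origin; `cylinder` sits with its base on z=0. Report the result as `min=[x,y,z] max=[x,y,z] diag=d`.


A = translate([-3.8, 5.9, 2.6]) cylinder(h=6.7, r=6.3) → bbox [-10.1,-0.4,2.6] .. [2.5,12.2,9.3]
B = sphere(r=4.7) → bbox [-4.7,-4.7,-4.7] .. [4.7,4.7,4.7]
lo = A.lo+B.lo = [-10.1-4.7, -0.4-4.7, 2.6-4.7] = [-14.800,-5.100,-2.100]
hi = A.hi+B.hi = [2.5+4.7, 12.2+4.7, 9.3+4.7] = [7.200,16.900,14.000]
diag = √(22²+22²+16.1²) = √1227.21 = 35.032

min=[-14.800,-5.100,-2.100] max=[7.200,16.900,14.000] diag=35.032


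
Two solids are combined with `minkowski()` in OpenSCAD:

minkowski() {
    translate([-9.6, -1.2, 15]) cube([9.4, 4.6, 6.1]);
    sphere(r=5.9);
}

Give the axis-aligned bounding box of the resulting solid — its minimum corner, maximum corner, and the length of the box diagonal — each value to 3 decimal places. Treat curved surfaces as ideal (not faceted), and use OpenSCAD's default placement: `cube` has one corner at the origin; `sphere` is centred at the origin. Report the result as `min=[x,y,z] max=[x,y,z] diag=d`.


min=[-15.500,-7.100,9.100] max=[5.700,9.300,27.000] diag=32.231

A = translate([-9.6, -1.2, 15]) cube([9.4, 4.6, 6.1]) → bbox [-9.6,-1.2,15] .. [-0.2,3.4,21.1]
B = sphere(r=5.9) → bbox [-5.9,-5.9,-5.9] .. [5.9,5.9,5.9]
lo = A.lo+B.lo = [-9.6-5.9, -1.2-5.9, 15-5.9] = [-15.500,-7.100,9.100]
hi = A.hi+B.hi = [-0.2+5.9, 3.4+5.9, 21.1+5.9] = [5.700,9.300,27.000]
diag = √(21.2²+16.4²+17.9²) = √1038.81 = 32.231


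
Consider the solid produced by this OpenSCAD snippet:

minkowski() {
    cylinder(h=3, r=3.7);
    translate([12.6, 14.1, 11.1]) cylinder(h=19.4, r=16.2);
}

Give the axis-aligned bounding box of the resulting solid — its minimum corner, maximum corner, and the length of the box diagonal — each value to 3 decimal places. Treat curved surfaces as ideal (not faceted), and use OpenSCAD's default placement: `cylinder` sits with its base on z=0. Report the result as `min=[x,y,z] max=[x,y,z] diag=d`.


A = translate([12.6, 14.1, 11.1]) cylinder(h=19.4, r=16.2) → bbox [-3.6,-2.1,11.1] .. [28.8,30.3,30.5]
B = cylinder(h=3, r=3.7) → bbox [-3.7,-3.7,0] .. [3.7,3.7,3]
lo = A.lo+B.lo = [-3.6-3.7, -2.1-3.7, 11.1+0] = [-7.300,-5.800,11.100]
hi = A.hi+B.hi = [28.8+3.7, 30.3+3.7, 30.5+3] = [32.500,34.000,33.500]
diag = √(39.8²+39.8²+22.4²) = √3669.84 = 60.579

min=[-7.300,-5.800,11.100] max=[32.500,34.000,33.500] diag=60.579


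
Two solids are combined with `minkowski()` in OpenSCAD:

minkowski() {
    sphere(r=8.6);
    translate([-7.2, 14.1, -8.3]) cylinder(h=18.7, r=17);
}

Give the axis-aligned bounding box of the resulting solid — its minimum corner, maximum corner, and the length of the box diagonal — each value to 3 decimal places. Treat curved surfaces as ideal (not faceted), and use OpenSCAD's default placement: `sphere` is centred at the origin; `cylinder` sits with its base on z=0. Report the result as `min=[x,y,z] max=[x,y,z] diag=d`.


A = translate([-7.2, 14.1, -8.3]) cylinder(h=18.7, r=17) → bbox [-24.2,-2.9,-8.3] .. [9.8,31.1,10.4]
B = sphere(r=8.6) → bbox [-8.6,-8.6,-8.6] .. [8.6,8.6,8.6]
lo = A.lo+B.lo = [-24.2-8.6, -2.9-8.6, -8.3-8.6] = [-32.800,-11.500,-16.900]
hi = A.hi+B.hi = [9.8+8.6, 31.1+8.6, 10.4+8.6] = [18.400,39.700,19.000]
diag = √(51.2²+51.2²+35.9²) = √6531.69 = 80.819

min=[-32.800,-11.500,-16.900] max=[18.400,39.700,19.000] diag=80.819


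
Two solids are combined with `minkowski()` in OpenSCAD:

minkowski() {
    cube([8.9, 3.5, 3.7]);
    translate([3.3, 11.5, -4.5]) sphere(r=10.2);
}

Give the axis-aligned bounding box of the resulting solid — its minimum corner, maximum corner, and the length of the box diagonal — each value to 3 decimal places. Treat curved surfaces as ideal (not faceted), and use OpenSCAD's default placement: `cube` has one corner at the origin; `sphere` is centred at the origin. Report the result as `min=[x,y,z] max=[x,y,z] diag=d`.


min=[-6.900,1.300,-14.700] max=[22.400,25.200,9.400] diag=44.839

A = translate([3.3, 11.5, -4.5]) sphere(r=10.2) → bbox [-6.9,1.3,-14.7] .. [13.5,21.7,5.7]
B = cube([8.9, 3.5, 3.7]) → bbox [0,0,0] .. [8.9,3.5,3.7]
lo = A.lo+B.lo = [-6.9+0, 1.3+0, -14.7+0] = [-6.900,1.300,-14.700]
hi = A.hi+B.hi = [13.5+8.9, 21.7+3.5, 5.7+3.7] = [22.400,25.200,9.400]
diag = √(29.3²+23.9²+24.1²) = √2010.51 = 44.839


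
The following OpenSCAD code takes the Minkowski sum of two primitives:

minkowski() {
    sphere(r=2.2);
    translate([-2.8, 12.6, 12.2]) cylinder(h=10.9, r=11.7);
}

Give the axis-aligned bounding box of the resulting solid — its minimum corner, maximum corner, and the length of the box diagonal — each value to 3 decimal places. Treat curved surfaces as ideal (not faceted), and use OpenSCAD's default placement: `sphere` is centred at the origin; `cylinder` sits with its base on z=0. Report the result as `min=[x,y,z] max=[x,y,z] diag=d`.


min=[-16.700,-1.300,10.000] max=[11.100,26.500,25.300] diag=42.187

A = translate([-2.8, 12.6, 12.2]) cylinder(h=10.9, r=11.7) → bbox [-14.5,0.9,12.2] .. [8.9,24.3,23.1]
B = sphere(r=2.2) → bbox [-2.2,-2.2,-2.2] .. [2.2,2.2,2.2]
lo = A.lo+B.lo = [-14.5-2.2, 0.9-2.2, 12.2-2.2] = [-16.700,-1.300,10.000]
hi = A.hi+B.hi = [8.9+2.2, 24.3+2.2, 23.1+2.2] = [11.100,26.500,25.300]
diag = √(27.8²+27.8²+15.3²) = √1779.77 = 42.187


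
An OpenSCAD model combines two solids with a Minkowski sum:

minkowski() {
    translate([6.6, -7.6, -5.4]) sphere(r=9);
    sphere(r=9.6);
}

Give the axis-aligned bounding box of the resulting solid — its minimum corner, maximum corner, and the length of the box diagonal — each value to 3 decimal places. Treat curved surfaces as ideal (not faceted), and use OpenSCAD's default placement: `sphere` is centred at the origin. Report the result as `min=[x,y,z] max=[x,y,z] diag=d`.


min=[-12.000,-26.200,-24.000] max=[25.200,11.000,13.200] diag=64.432

A = translate([6.6, -7.6, -5.4]) sphere(r=9) → bbox [-2.4,-16.6,-14.4] .. [15.6,1.4,3.6]
B = sphere(r=9.6) → bbox [-9.6,-9.6,-9.6] .. [9.6,9.6,9.6]
lo = A.lo+B.lo = [-2.4-9.6, -16.6-9.6, -14.4-9.6] = [-12.000,-26.200,-24.000]
hi = A.hi+B.hi = [15.6+9.6, 1.4+9.6, 3.6+9.6] = [25.200,11.000,13.200]
diag = √(37.2²+37.2²+37.2²) = √4151.52 = 64.432


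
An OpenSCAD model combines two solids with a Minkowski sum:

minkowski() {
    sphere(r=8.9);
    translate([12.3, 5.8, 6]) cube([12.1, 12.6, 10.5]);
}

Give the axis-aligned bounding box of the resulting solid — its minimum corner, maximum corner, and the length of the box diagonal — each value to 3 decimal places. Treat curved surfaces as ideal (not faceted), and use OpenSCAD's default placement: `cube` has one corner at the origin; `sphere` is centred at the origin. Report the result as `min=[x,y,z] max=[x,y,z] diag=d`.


min=[3.400,-3.100,-2.900] max=[33.300,27.300,25.400] diag=51.177

A = translate([12.3, 5.8, 6]) cube([12.1, 12.6, 10.5]) → bbox [12.3,5.8,6] .. [24.4,18.4,16.5]
B = sphere(r=8.9) → bbox [-8.9,-8.9,-8.9] .. [8.9,8.9,8.9]
lo = A.lo+B.lo = [12.3-8.9, 5.8-8.9, 6-8.9] = [3.400,-3.100,-2.900]
hi = A.hi+B.hi = [24.4+8.9, 18.4+8.9, 16.5+8.9] = [33.300,27.300,25.400]
diag = √(29.9²+30.4²+28.3²) = √2619.06 = 51.177


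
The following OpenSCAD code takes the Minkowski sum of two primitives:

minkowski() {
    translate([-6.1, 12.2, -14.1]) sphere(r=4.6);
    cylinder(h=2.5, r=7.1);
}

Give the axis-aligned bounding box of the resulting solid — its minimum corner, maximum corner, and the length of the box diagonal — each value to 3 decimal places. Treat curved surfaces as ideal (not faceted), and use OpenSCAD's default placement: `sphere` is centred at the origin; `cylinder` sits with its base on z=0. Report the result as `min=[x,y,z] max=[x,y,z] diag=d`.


min=[-17.800,0.500,-18.700] max=[5.600,23.900,-7.000] diag=35.100

A = translate([-6.1, 12.2, -14.1]) sphere(r=4.6) → bbox [-10.7,7.6,-18.7] .. [-1.5,16.8,-9.5]
B = cylinder(h=2.5, r=7.1) → bbox [-7.1,-7.1,0] .. [7.1,7.1,2.5]
lo = A.lo+B.lo = [-10.7-7.1, 7.6-7.1, -18.7+0] = [-17.800,0.500,-18.700]
hi = A.hi+B.hi = [-1.5+7.1, 16.8+7.1, -9.5+2.5] = [5.600,23.900,-7.000]
diag = √(23.4²+23.4²+11.7²) = √1232.01 = 35.100


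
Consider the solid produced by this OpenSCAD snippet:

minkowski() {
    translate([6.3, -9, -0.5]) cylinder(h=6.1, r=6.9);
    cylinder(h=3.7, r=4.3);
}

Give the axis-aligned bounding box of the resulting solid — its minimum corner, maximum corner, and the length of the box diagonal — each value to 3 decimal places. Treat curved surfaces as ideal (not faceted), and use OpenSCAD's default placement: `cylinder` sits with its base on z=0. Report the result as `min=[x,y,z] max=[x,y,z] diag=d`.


min=[-4.900,-20.200,-0.500] max=[17.500,2.200,9.300] diag=33.160

A = translate([6.3, -9, -0.5]) cylinder(h=6.1, r=6.9) → bbox [-0.6,-15.9,-0.5] .. [13.2,-2.1,5.6]
B = cylinder(h=3.7, r=4.3) → bbox [-4.3,-4.3,0] .. [4.3,4.3,3.7]
lo = A.lo+B.lo = [-0.6-4.3, -15.9-4.3, -0.5+0] = [-4.900,-20.200,-0.500]
hi = A.hi+B.hi = [13.2+4.3, -2.1+4.3, 5.6+3.7] = [17.500,2.200,9.300]
diag = √(22.4²+22.4²+9.8²) = √1099.56 = 33.160


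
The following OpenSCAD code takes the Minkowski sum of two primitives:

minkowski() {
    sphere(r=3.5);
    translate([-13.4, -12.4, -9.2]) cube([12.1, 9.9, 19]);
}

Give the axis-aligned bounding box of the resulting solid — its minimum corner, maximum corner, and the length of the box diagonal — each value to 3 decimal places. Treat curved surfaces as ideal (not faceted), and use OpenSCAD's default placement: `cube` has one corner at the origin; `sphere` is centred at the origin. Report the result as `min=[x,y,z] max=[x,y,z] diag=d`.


A = translate([-13.4, -12.4, -9.2]) cube([12.1, 9.9, 19]) → bbox [-13.4,-12.4,-9.2] .. [-1.3,-2.5,9.8]
B = sphere(r=3.5) → bbox [-3.5,-3.5,-3.5] .. [3.5,3.5,3.5]
lo = A.lo+B.lo = [-13.4-3.5, -12.4-3.5, -9.2-3.5] = [-16.900,-15.900,-12.700]
hi = A.hi+B.hi = [-1.3+3.5, -2.5+3.5, 9.8+3.5] = [2.200,1.000,13.300]
diag = √(19.1²+16.9²+26²) = √1326.42 = 36.420

min=[-16.900,-15.900,-12.700] max=[2.200,1.000,13.300] diag=36.420


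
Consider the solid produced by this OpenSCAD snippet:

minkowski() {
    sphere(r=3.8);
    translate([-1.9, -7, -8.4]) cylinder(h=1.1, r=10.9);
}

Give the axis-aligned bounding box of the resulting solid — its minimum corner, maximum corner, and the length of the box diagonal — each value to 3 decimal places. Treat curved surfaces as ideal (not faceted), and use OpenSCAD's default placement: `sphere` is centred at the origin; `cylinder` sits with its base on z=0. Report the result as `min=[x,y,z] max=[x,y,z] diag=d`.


A = translate([-1.9, -7, -8.4]) cylinder(h=1.1, r=10.9) → bbox [-12.8,-17.9,-8.4] .. [9,3.9,-7.3]
B = sphere(r=3.8) → bbox [-3.8,-3.8,-3.8] .. [3.8,3.8,3.8]
lo = A.lo+B.lo = [-12.8-3.8, -17.9-3.8, -8.4-3.8] = [-16.600,-21.700,-12.200]
hi = A.hi+B.hi = [9+3.8, 3.9+3.8, -7.3+3.8] = [12.800,7.700,-3.500]
diag = √(29.4²+29.4²+8.7²) = √1804.41 = 42.478

min=[-16.600,-21.700,-12.200] max=[12.800,7.700,-3.500] diag=42.478


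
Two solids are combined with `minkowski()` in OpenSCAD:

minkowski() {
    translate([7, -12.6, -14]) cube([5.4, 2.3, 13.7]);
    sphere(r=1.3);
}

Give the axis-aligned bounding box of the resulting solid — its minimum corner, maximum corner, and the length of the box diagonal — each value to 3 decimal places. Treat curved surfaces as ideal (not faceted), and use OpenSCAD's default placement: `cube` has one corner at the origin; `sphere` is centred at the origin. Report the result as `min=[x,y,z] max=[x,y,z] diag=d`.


min=[5.700,-13.900,-15.300] max=[13.700,-9.000,1.000] diag=18.807

A = translate([7, -12.6, -14]) cube([5.4, 2.3, 13.7]) → bbox [7,-12.6,-14] .. [12.4,-10.3,-0.3]
B = sphere(r=1.3) → bbox [-1.3,-1.3,-1.3] .. [1.3,1.3,1.3]
lo = A.lo+B.lo = [7-1.3, -12.6-1.3, -14-1.3] = [5.700,-13.900,-15.300]
hi = A.hi+B.hi = [12.4+1.3, -10.3+1.3, -0.3+1.3] = [13.700,-9.000,1.000]
diag = √(8²+4.9²+16.3²) = √353.7 = 18.807


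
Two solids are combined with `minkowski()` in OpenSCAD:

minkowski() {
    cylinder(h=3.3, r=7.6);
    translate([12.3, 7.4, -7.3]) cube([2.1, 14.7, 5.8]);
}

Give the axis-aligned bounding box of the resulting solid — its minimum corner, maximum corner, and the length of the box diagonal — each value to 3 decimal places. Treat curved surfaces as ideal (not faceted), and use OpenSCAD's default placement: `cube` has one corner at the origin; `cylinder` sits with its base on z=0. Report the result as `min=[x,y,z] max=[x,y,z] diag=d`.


min=[4.700,-0.200,-7.300] max=[22.000,29.700,1.800] diag=35.723

A = translate([12.3, 7.4, -7.3]) cube([2.1, 14.7, 5.8]) → bbox [12.3,7.4,-7.3] .. [14.4,22.1,-1.5]
B = cylinder(h=3.3, r=7.6) → bbox [-7.6,-7.6,0] .. [7.6,7.6,3.3]
lo = A.lo+B.lo = [12.3-7.6, 7.4-7.6, -7.3+0] = [4.700,-0.200,-7.300]
hi = A.hi+B.hi = [14.4+7.6, 22.1+7.6, -1.5+3.3] = [22.000,29.700,1.800]
diag = √(17.3²+29.9²+9.1²) = √1276.11 = 35.723


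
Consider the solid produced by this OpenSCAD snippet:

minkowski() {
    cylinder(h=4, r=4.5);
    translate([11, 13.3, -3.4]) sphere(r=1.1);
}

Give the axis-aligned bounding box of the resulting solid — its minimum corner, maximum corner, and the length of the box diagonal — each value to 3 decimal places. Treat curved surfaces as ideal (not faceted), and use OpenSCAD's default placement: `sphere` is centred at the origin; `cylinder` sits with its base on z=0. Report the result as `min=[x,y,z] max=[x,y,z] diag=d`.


A = translate([11, 13.3, -3.4]) sphere(r=1.1) → bbox [9.9,12.2,-4.5] .. [12.1,14.4,-2.3]
B = cylinder(h=4, r=4.5) → bbox [-4.5,-4.5,0] .. [4.5,4.5,4]
lo = A.lo+B.lo = [9.9-4.5, 12.2-4.5, -4.5+0] = [5.400,7.700,-4.500]
hi = A.hi+B.hi = [12.1+4.5, 14.4+4.5, -2.3+4] = [16.600,18.900,1.700]
diag = √(11.2²+11.2²+6.2²) = √289.32 = 17.009

min=[5.400,7.700,-4.500] max=[16.600,18.900,1.700] diag=17.009
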